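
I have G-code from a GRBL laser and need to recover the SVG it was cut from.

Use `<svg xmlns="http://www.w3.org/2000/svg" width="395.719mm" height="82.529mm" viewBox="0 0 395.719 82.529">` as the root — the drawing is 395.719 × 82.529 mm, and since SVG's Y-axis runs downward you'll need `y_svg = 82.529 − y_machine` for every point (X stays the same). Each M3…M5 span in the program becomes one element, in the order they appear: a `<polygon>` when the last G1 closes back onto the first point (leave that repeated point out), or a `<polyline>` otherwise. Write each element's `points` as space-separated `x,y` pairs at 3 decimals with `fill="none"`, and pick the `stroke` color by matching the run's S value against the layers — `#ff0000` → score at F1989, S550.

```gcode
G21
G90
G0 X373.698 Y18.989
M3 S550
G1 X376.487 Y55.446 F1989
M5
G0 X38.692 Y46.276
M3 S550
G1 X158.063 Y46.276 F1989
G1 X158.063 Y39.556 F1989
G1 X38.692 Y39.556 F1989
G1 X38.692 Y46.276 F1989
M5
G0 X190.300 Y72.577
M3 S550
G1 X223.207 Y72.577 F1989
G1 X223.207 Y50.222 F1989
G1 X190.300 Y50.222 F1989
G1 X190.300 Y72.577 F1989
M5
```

<svg xmlns="http://www.w3.org/2000/svg" width="395.719mm" height="82.529mm" viewBox="0 0 395.719 82.529">
  <polyline points="373.698,63.540 376.487,27.083" fill="none" stroke="#ff0000"/>
  <polygon points="38.692,36.253 158.063,36.253 158.063,42.973 38.692,42.973" fill="none" stroke="#ff0000"/>
  <polygon points="190.300,9.952 223.207,9.952 223.207,32.307 190.300,32.307" fill="none" stroke="#ff0000"/>
</svg>

Each laser-on run becomes one SVG element. Flip Y back into SVG space with y_svg = 82.529 − y_machine. Every run uses S550, so all elements get stroke `#ff0000` (score).

Run 1: The run is open, so emit a `<polyline>` with points (Y-flipped): 373.698,63.540 376.487,27.083.

Run 2: The run returns to its start, so emit a `<polygon>` with points (Y-flipped): 38.692,36.253 158.063,36.253 158.063,42.973 38.692,42.973.

Run 3: The run returns to its start, so emit a `<polygon>` with points (Y-flipped): 190.300,9.952 223.207,9.952 223.207,32.307 190.300,32.307.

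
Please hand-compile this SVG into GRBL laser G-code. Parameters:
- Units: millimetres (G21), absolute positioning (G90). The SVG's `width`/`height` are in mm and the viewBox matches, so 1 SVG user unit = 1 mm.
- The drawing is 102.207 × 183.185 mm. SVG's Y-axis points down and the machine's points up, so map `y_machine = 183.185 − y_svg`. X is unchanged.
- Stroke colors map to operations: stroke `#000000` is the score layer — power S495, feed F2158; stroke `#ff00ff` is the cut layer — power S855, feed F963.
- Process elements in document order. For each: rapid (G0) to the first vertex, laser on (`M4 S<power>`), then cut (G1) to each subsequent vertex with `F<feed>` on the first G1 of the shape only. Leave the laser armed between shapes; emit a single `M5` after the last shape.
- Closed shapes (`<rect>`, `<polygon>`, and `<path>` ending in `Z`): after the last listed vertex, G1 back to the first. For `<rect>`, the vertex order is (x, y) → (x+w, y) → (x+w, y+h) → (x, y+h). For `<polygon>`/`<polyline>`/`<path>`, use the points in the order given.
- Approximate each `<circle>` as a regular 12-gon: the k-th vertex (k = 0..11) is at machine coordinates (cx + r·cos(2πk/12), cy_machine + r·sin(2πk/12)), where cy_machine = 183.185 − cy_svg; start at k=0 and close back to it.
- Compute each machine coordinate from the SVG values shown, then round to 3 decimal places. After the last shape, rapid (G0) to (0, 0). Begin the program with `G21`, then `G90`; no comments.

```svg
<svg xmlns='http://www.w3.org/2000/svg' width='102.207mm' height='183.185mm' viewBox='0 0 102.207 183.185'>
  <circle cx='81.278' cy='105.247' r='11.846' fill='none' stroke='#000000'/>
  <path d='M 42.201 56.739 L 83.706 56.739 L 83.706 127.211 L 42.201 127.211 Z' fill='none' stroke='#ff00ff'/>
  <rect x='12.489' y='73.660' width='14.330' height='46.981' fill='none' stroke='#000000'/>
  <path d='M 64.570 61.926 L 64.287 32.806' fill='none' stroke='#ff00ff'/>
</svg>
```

Since the viewBox matches the mm dimensions, user units are millimetres directly. The only transform is the Y-flip y_m = 183.185 − y_svg.

Shape 1 is a circle drawn with `<circle>`. Its stroke #000000 means score at S495, F2158. After flipping Y the toolpath is (93.124,77.938) → (91.537,83.861) → (87.201,88.197) → (81.278,89.784) → (75.355,88.197) → (71.019,83.861) → (69.432,77.938) → (71.019,72.015) → (75.355,67.679) → (81.278,66.092) → (87.201,67.679) → (91.537,72.015) → (93.124,77.938), returning to the start.

Shape 2 is a rectangle drawn with `<path>`. Its stroke #ff00ff means cut at S855, F963. After flipping Y the toolpath is (42.201,126.446) → (83.706,126.446) → (83.706,55.974) → (42.201,55.974) → (42.201,126.446), returning to the start.

Shape 3 is a rectangle drawn with `<rect>`. Its stroke #000000 means score at S495, F2158. After flipping Y the toolpath is (12.489,109.525) → (26.819,109.525) → (26.819,62.544) → (12.489,62.544) → (12.489,109.525), returning to the start.

Shape 4 is a line segment drawn with `<path>`. Its stroke #ff00ff means cut at S855, F963. After flipping Y the toolpath is (64.570,121.259) → (64.287,150.379).

G21
G90
G0 X93.124 Y77.938
M4 S495
G1 X91.537 Y83.861 F2158
G1 X87.201 Y88.197
G1 X81.278 Y89.784
G1 X75.355 Y88.197
G1 X71.019 Y83.861
G1 X69.432 Y77.938
G1 X71.019 Y72.015
G1 X75.355 Y67.679
G1 X81.278 Y66.092
G1 X87.201 Y67.679
G1 X91.537 Y72.015
G1 X93.124 Y77.938
G0 X42.201 Y126.446
M4 S855
G1 X83.706 Y126.446 F963
G1 X83.706 Y55.974
G1 X42.201 Y55.974
G1 X42.201 Y126.446
G0 X12.489 Y109.525
M4 S495
G1 X26.819 Y109.525 F2158
G1 X26.819 Y62.544
G1 X12.489 Y62.544
G1 X12.489 Y109.525
G0 X64.570 Y121.259
M4 S855
G1 X64.287 Y150.379 F963
M5
G0 X0.000 Y0.000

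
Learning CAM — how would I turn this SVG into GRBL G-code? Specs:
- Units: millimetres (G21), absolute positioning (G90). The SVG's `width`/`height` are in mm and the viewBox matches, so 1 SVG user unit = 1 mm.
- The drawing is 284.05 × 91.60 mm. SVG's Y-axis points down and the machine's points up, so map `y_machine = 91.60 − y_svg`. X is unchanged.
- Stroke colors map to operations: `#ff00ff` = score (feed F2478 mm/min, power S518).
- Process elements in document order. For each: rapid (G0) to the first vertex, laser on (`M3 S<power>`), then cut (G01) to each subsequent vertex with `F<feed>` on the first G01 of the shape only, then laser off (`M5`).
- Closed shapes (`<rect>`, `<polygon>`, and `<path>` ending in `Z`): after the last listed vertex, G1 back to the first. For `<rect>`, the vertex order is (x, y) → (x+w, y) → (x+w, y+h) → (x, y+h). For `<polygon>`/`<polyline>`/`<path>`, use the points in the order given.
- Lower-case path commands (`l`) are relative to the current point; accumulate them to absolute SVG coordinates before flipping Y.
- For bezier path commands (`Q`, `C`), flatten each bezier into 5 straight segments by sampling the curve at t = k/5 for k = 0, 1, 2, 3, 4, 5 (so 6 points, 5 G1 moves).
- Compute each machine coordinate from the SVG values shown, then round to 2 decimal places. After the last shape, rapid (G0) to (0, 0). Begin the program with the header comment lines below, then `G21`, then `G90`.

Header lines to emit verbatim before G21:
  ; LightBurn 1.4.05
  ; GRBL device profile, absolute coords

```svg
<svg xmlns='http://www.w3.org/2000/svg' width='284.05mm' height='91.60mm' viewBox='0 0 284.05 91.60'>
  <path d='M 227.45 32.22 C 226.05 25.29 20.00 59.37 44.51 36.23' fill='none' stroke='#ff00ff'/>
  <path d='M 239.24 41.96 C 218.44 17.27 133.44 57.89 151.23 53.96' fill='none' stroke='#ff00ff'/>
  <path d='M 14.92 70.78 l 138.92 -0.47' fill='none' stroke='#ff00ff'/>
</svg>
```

1 u = 1 mm; y_m = 91.60 − y.

[1] `<path>` cubic bezier, #ff00ff→score S518 F2478: (227.45,59.38) → (205.53,59.40) → (155.39,54.30) → (97.91,48.78) → (53.99,47.57) → (44.51,55.37)

[2] `<path>` cubic bezier, #ff00ff→score S518 F2478: (239.24,49.64) → (220.39,57.50) → (194.15,54.95) → (168.53,47.28) → (151.55,39.75) → (151.23,37.64)

[3] `<path>` line segment, #ff00ff→score S518 F2478: (14.92,20.82) → (153.84,21.29)

; LightBurn 1.4.05
; GRBL device profile, absolute coords
G21
G90
G0 X227.45 Y59.38
M3 S518
G01 X205.53 Y59.40 F2478
G01 X155.39 Y54.30
G01 X97.91 Y48.78
G01 X53.99 Y47.57
G01 X44.51 Y55.37
M5
G0 X239.24 Y49.64
M3 S518
G01 X220.39 Y57.50 F2478
G01 X194.15 Y54.95
G01 X168.53 Y47.28
G01 X151.55 Y39.75
G01 X151.23 Y37.64
M5
G0 X14.92 Y20.82
M3 S518
G01 X153.84 Y21.29 F2478
M5
G0 X0.00 Y0.00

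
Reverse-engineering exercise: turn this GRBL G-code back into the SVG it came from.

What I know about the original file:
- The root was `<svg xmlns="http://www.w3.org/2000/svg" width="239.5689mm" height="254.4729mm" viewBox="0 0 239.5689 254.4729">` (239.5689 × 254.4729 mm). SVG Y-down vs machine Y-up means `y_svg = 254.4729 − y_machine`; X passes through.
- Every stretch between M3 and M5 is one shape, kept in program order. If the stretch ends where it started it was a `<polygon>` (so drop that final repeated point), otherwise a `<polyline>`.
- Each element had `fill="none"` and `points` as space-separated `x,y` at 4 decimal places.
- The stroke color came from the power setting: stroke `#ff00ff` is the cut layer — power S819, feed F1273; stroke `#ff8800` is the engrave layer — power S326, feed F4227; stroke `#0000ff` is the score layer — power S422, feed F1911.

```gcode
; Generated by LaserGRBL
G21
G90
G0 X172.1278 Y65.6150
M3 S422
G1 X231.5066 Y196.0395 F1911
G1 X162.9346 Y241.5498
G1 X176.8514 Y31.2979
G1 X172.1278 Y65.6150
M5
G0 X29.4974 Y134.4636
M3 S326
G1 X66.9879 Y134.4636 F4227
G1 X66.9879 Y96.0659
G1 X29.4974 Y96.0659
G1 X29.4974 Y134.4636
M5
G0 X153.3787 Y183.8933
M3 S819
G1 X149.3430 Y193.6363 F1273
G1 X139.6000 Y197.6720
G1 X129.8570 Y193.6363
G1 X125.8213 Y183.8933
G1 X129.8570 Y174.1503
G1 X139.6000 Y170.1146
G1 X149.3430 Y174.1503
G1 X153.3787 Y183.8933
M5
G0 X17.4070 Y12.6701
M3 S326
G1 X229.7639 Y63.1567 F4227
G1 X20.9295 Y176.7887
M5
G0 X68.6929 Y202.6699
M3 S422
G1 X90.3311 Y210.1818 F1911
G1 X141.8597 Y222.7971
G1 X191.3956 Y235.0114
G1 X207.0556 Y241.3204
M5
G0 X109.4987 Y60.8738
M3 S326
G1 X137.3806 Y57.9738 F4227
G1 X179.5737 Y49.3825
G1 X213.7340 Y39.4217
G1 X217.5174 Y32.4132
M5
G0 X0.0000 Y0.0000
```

Each laser-on run becomes one SVG element. Flip Y back into SVG space with y_svg = 254.4729 − y_machine.

Run 1: the run's S422 means `#0000ff` (score). The run returns to its start, so emit a `<polygon>` with points (Y-flipped): 172.1278,188.8579 231.5066,58.4334 162.9346,12.9231 176.8514,223.1750.

Run 2: S326 ⇒ engrave layer `#ff8800`. The run returns to its start, so emit a `<polygon>` with points (Y-flipped): 29.4974,120.0093 66.9879,120.0093 66.9879,158.4070 29.4974,158.4070.

Run 3: power S819 maps to stroke `#ff00ff` (cut). The run returns to its start, so emit a `<polygon>` with points (Y-flipped): 153.3787,70.5796 149.3430,60.8366 139.6000,56.8009 129.8570,60.8366 125.8213,70.5796 129.8570,80.3226 139.6000,84.3583 149.3430,80.3226.

Run 4: the run's S326 means `#ff8800` (engrave). The run is open, so emit a `<polyline>` with points (Y-flipped): 17.4070,241.8028 229.7639,191.3162 20.9295,77.6842.

Run 5: power S422 maps to stroke `#0000ff` (score). The run is open, so emit a `<polyline>` with points (Y-flipped): 68.6929,51.8030 90.3311,44.2911 141.8597,31.6758 191.3956,19.4615 207.0556,13.1525.

Run 6: the run's S326 means `#ff8800` (engrave). The run is open, so emit a `<polyline>` with points (Y-flipped): 109.4987,193.5991 137.3806,196.4991 179.5737,205.0904 213.7340,215.0512 217.5174,222.0597.

<svg xmlns="http://www.w3.org/2000/svg" width="239.5689mm" height="254.4729mm" viewBox="0 0 239.5689 254.4729">
  <polygon points="172.1278,188.8579 231.5066,58.4334 162.9346,12.9231 176.8514,223.1750" fill="none" stroke="#0000ff"/>
  <polygon points="29.4974,120.0093 66.9879,120.0093 66.9879,158.4070 29.4974,158.4070" fill="none" stroke="#ff8800"/>
  <polygon points="153.3787,70.5796 149.3430,60.8366 139.6000,56.8009 129.8570,60.8366 125.8213,70.5796 129.8570,80.3226 139.6000,84.3583 149.3430,80.3226" fill="none" stroke="#ff00ff"/>
  <polyline points="17.4070,241.8028 229.7639,191.3162 20.9295,77.6842" fill="none" stroke="#ff8800"/>
  <polyline points="68.6929,51.8030 90.3311,44.2911 141.8597,31.6758 191.3956,19.4615 207.0556,13.1525" fill="none" stroke="#0000ff"/>
  <polyline points="109.4987,193.5991 137.3806,196.4991 179.5737,205.0904 213.7340,215.0512 217.5174,222.0597" fill="none" stroke="#ff8800"/>
</svg>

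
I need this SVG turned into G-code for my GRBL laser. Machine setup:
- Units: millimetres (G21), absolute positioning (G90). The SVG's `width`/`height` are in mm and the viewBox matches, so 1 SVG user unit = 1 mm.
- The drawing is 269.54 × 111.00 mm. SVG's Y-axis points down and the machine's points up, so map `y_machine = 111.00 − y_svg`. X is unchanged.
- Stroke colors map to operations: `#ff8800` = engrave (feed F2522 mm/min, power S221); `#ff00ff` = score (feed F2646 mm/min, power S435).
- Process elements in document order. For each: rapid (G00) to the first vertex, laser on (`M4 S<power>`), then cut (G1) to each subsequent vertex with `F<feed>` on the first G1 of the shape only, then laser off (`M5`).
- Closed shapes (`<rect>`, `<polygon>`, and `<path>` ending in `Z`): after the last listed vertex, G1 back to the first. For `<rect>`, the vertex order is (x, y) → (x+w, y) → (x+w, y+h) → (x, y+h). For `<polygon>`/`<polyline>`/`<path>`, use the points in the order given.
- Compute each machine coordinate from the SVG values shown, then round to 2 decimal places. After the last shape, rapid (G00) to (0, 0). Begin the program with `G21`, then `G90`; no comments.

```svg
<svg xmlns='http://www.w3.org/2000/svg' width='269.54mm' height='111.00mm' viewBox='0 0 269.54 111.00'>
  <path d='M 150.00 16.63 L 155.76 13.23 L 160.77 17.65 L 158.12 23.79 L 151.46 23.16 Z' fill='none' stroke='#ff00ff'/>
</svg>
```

viewBox `0 0 269.54 111.00` with mm width/height → 1 unit = 1 mm. Flip: y_m = 111.00 − y_svg.

**Shape 1** — `<path>` regular polygon, stroke `#ff00ff` → score (S435, F2646). Machine vertices: (150.00,94.37) → (155.76,97.77) → (160.77,93.35) → (158.12,87.21) → (151.46,87.84) → (150.00,94.37). Closed: final G1 returns to the first vertex.

G21
G90
G00 X150.00 Y94.37
M4 S435
G1 X155.76 Y97.77 F2646
G1 X160.77 Y93.35
G1 X158.12 Y87.21
G1 X151.46 Y87.84
G1 X150.00 Y94.37
M5
G00 X0.00 Y0.00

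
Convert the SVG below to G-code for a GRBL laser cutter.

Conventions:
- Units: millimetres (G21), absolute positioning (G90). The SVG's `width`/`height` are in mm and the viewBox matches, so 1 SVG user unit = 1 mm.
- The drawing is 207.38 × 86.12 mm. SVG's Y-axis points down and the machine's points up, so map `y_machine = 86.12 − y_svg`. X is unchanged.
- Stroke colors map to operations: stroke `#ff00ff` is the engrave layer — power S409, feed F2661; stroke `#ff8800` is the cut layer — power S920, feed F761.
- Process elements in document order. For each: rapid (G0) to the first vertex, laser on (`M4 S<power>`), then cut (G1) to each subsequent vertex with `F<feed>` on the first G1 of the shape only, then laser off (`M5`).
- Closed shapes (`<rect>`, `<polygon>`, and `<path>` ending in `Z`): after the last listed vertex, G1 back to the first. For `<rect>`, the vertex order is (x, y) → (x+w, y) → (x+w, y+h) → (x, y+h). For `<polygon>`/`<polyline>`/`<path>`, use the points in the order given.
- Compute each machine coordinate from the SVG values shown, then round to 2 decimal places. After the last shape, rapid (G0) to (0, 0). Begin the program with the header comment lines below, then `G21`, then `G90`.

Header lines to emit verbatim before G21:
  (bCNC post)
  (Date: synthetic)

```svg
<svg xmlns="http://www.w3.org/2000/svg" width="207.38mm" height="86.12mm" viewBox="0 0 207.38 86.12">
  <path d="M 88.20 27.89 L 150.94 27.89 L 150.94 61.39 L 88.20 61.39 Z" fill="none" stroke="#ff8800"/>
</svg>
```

Since the viewBox matches the mm dimensions, user units are millimetres directly. The only transform is the Y-flip y_m = 86.12 − y_svg.

Shape 1 is a rectangle drawn with `<path>`. Its stroke #ff8800 means cut at S920, F761. After flipping Y the toolpath is (88.20,58.23) → (150.94,58.23) → (150.94,24.73) → (88.20,24.73) → (88.20,58.23), returning to the start.

(bCNC post)
(Date: synthetic)
G21
G90
G0 X88.20 Y58.23
M4 S920
G1 X150.94 Y58.23 F761
G1 X150.94 Y24.73
G1 X88.20 Y24.73
G1 X88.20 Y58.23
M5
G0 X0.00 Y0.00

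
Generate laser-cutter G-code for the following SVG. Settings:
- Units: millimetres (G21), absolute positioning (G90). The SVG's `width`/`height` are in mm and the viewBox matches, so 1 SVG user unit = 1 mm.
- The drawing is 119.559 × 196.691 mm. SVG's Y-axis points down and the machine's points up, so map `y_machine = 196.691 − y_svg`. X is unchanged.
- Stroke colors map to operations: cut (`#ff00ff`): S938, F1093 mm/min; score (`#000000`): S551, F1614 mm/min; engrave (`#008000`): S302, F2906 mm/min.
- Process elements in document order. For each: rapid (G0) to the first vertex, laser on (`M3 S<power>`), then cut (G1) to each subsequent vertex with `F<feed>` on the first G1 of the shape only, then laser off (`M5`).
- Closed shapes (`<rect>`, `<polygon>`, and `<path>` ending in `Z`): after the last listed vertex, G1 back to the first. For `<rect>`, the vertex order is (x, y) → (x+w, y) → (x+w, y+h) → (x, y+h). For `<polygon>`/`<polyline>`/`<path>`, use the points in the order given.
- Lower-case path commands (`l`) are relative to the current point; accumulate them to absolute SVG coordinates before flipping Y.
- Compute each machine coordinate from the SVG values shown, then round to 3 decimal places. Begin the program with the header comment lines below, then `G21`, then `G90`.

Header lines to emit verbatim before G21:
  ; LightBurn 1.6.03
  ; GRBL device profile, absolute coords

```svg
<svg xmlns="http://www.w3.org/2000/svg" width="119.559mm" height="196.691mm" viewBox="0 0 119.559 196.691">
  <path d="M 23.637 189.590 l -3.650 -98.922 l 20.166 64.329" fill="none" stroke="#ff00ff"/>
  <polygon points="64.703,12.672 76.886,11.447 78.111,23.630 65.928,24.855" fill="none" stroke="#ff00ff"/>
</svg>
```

Since the viewBox matches the mm dimensions, user units are millimetres directly. The only transform is the Y-flip y_m = 196.691 − y_svg.

Shape 1 is a open polyline drawn with `<path>`. Its stroke #ff00ff means cut at S938, F1093. After flipping Y the toolpath is (23.637,7.101) → (19.987,106.023) → (40.153,41.694).

Shape 2 is a regular polygon drawn with `<polygon>`. Its stroke #ff00ff means cut at S938, F1093. After flipping Y the toolpath is (64.703,184.019) → (76.886,185.244) → (78.111,173.061) → (65.928,171.836) → (64.703,184.019), returning to the start.

; LightBurn 1.6.03
; GRBL device profile, absolute coords
G21
G90
G0 X23.637 Y7.101
M3 S938
G1 X19.987 Y106.023 F1093
G1 X40.153 Y41.694
M5
G0 X64.703 Y184.019
M3 S938
G1 X76.886 Y185.244 F1093
G1 X78.111 Y173.061
G1 X65.928 Y171.836
G1 X64.703 Y184.019
M5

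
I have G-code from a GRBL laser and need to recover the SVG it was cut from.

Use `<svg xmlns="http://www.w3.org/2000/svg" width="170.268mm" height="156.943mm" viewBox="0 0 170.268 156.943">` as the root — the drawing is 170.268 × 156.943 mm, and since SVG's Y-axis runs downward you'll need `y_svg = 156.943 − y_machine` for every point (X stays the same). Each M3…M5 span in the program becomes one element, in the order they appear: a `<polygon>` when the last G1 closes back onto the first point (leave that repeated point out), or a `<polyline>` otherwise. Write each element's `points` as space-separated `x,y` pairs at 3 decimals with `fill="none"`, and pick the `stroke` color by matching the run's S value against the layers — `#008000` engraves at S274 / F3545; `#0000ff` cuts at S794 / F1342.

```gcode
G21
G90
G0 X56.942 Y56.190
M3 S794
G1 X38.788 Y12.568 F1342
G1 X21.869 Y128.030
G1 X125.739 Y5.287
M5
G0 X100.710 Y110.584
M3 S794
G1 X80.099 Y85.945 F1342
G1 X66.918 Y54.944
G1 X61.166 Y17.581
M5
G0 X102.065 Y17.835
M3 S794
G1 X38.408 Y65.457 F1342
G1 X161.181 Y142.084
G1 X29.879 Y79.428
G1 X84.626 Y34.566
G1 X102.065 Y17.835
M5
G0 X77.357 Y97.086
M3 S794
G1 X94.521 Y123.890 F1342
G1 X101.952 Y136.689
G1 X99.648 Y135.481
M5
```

y_svg = 156.943 − y_m. Every run uses S794, so all elements get stroke `#0000ff` (cut).

[1] open run; points: 56.942,100.753 38.788,144.375 21.869,28.913 125.739,151.656

[2] open run; points: 100.710,46.359 80.099,70.998 66.918,101.999 61.166,139.362

[3] closed run; points: 102.065,139.108 38.408,91.486 161.181,14.859 29.879,77.515 84.626,122.377

[4] open run; points: 77.357,59.857 94.521,33.053 101.952,20.254 99.648,21.462

<svg xmlns="http://www.w3.org/2000/svg" width="170.268mm" height="156.943mm" viewBox="0 0 170.268 156.943">
  <polyline points="56.942,100.753 38.788,144.375 21.869,28.913 125.739,151.656" fill="none" stroke="#0000ff"/>
  <polyline points="100.710,46.359 80.099,70.998 66.918,101.999 61.166,139.362" fill="none" stroke="#0000ff"/>
  <polygon points="102.065,139.108 38.408,91.486 161.181,14.859 29.879,77.515 84.626,122.377" fill="none" stroke="#0000ff"/>
  <polyline points="77.357,59.857 94.521,33.053 101.952,20.254 99.648,21.462" fill="none" stroke="#0000ff"/>
</svg>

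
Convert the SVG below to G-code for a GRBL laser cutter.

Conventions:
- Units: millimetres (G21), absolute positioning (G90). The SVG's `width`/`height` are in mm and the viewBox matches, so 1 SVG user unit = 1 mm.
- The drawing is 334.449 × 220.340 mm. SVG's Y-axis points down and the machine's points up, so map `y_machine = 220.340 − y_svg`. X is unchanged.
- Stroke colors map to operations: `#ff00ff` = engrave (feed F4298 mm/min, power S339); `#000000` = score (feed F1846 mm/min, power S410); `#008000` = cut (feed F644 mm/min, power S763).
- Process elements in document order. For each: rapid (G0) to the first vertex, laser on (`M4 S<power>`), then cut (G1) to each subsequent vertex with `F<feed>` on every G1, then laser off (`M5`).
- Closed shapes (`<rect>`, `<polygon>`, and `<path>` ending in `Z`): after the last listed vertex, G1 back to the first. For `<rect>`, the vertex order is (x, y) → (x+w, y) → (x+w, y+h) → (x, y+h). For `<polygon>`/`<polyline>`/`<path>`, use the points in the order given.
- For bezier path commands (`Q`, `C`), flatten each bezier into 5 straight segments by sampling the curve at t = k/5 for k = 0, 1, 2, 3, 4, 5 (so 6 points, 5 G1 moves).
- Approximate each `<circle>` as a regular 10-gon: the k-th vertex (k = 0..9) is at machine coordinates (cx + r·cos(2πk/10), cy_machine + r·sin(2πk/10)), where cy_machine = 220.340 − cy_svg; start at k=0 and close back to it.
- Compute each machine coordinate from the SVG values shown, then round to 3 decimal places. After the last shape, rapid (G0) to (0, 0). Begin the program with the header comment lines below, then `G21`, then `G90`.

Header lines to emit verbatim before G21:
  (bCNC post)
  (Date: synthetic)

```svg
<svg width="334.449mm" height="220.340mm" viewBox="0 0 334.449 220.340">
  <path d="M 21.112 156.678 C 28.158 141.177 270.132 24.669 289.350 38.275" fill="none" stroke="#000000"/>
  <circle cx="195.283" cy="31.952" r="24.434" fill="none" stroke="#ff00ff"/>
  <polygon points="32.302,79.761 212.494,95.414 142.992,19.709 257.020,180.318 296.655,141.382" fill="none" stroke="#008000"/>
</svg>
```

Since the viewBox matches the mm dimensions, user units are millimetres directly. The only transform is the Y-flip y_m = 220.340 − y_svg.

Shape 1 is a cubic bezier drawn with `<path>`. Its stroke #000000 means score at S410, F1846. After flipping Y the toolpath is (21.112,63.662) → (49.869,83.234) → (113.041,115.955) → (188.657,150.729) → (254.750,176.464) → (289.350,182.065).

Shape 2 is a circle drawn with `<circle>`. Its stroke #ff00ff means engrave at S339, F4298. After flipping Y the toolpath is (219.717,188.388) → (215.051,202.750) → (202.834,211.626) → (187.732,211.626) → (175.515,202.750) → (170.849,188.388) → (175.515,174.026) → (187.732,165.150) → (202.834,165.150) → (215.051,174.026) → (219.717,188.388), returning to the start.

Shape 3 is a closed polygon drawn with `<polygon>`. Its stroke #008000 means cut at S763, F644. After flipping Y the toolpath is (32.302,140.579) → (212.494,124.926) → (142.992,200.631) → (257.020,40.022) → (296.655,78.958) → (32.302,140.579), returning to the start.

(bCNC post)
(Date: synthetic)
G21
G90
G0 X21.112 Y63.662
M4 S410
G1 X49.869 Y83.234 F1846
G1 X113.041 Y115.955 F1846
G1 X188.657 Y150.729 F1846
G1 X254.750 Y176.464 F1846
G1 X289.350 Y182.065 F1846
M5
G0 X219.717 Y188.388
M4 S339
G1 X215.051 Y202.750 F4298
G1 X202.834 Y211.626 F4298
G1 X187.732 Y211.626 F4298
G1 X175.515 Y202.750 F4298
G1 X170.849 Y188.388 F4298
G1 X175.515 Y174.026 F4298
G1 X187.732 Y165.150 F4298
G1 X202.834 Y165.150 F4298
G1 X215.051 Y174.026 F4298
G1 X219.717 Y188.388 F4298
M5
G0 X32.302 Y140.579
M4 S763
G1 X212.494 Y124.926 F644
G1 X142.992 Y200.631 F644
G1 X257.020 Y40.022 F644
G1 X296.655 Y78.958 F644
G1 X32.302 Y140.579 F644
M5
G0 X0.000 Y0.000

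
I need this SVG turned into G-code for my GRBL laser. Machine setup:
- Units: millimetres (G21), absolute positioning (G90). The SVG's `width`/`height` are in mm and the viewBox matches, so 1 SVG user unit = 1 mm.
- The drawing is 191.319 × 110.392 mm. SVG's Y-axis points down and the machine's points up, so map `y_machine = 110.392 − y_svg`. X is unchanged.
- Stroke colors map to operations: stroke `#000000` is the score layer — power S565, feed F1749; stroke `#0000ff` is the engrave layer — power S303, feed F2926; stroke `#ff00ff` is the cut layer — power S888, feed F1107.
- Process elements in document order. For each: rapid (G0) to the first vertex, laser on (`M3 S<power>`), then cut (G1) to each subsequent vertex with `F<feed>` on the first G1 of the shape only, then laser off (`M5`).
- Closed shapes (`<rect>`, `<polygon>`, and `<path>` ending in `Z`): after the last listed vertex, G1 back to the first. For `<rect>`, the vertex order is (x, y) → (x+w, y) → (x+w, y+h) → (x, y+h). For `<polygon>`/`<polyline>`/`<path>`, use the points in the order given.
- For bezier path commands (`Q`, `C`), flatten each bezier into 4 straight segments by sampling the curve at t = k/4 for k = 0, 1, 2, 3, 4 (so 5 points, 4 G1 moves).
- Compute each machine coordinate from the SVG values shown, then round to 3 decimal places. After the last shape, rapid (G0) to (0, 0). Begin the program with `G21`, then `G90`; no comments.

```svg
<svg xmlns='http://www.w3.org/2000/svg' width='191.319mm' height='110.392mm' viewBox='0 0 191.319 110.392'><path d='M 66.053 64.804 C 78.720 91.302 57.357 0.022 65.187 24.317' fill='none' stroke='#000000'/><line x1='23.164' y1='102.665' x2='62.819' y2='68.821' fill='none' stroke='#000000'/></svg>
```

Since the viewBox matches the mm dimensions, user units are millimetres directly. The only transform is the Y-flip y_m = 110.392 − y_svg.

Shape 1 is a cubic bezier drawn with `<path>`. Its stroke #000000 means score at S565, F1749. After flipping Y the toolpath is (66.053,45.588) → (70.160,44.152) → (67.434,65.005) → (63.800,86.272) → (65.187,86.075).

Shape 2 is a line segment drawn with `<line>`. Its stroke #000000 means score at S565, F1749. After flipping Y the toolpath is (23.164,7.727) → (62.819,41.571).

G21
G90
G0 X66.053 Y45.588
M3 S565
G1 X70.160 Y44.152 F1749
G1 X67.434 Y65.005
G1 X63.800 Y86.272
G1 X65.187 Y86.075
M5
G0 X23.164 Y7.727
M3 S565
G1 X62.819 Y41.571 F1749
M5
G0 X0.000 Y0.000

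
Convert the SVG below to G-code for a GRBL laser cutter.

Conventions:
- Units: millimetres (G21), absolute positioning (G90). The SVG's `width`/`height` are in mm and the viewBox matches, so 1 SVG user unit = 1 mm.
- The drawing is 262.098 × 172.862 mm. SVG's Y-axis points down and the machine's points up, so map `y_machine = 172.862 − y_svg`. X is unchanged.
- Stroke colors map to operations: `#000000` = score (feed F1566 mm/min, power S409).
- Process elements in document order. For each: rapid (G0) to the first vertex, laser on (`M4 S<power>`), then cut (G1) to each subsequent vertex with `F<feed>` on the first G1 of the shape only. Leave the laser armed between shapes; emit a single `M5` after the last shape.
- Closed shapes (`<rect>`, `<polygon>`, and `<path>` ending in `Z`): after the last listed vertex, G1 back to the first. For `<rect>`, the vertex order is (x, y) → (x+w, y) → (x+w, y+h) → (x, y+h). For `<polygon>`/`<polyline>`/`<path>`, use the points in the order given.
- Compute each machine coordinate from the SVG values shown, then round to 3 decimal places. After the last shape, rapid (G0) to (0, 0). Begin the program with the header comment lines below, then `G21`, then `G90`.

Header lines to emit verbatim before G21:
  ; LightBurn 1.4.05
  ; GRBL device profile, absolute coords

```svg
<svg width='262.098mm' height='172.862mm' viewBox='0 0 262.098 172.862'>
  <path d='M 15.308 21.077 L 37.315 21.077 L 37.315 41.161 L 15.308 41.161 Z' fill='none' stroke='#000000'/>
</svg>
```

; LightBurn 1.4.05
; GRBL device profile, absolute coords
G21
G90
G0 X15.308 Y151.785
M4 S409
G1 X37.315 Y151.785 F1566
G1 X37.315 Y131.701
G1 X15.308 Y131.701
G1 X15.308 Y151.785
M5
G0 X0.000 Y0.000

1 u = 1 mm; y_m = 172.862 − y.

[1] `<path>` rectangle, #000000→score S409 F1566: (15.308,151.785) → (37.315,151.785) → (37.315,131.701) → (15.308,131.701) → (15.308,151.785) (closed)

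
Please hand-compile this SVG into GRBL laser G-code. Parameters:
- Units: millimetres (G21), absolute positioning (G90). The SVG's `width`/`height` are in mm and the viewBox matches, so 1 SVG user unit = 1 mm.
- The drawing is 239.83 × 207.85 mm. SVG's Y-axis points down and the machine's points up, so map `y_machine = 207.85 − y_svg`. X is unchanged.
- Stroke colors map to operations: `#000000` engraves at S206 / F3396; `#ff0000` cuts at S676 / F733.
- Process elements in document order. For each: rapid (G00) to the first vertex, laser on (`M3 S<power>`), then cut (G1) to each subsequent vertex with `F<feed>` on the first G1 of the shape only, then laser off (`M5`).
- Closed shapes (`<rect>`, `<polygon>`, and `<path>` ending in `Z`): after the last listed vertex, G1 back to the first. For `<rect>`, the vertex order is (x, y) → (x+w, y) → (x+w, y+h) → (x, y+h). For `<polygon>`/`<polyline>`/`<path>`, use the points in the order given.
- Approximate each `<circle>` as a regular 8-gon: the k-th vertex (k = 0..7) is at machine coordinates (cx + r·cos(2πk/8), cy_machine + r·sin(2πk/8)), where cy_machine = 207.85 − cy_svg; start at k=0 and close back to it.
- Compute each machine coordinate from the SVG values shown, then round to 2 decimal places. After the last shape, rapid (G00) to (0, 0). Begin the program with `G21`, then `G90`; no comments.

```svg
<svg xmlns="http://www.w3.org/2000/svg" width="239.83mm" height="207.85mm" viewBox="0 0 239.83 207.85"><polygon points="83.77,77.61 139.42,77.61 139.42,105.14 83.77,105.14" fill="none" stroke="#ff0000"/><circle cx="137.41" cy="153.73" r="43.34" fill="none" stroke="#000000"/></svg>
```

viewBox `0 0 239.83 207.85` with mm width/height → 1 unit = 1 mm. Flip: y_m = 207.85 − y_svg.

**Shape 1** — `<polygon>` rectangle, stroke `#ff0000` → cut (S676, F733). Machine vertices: (83.77,130.24) → (139.42,130.24) → (139.42,102.71) → (83.77,102.71) → (83.77,130.24). Closed: final G1 returns to the first vertex.

**Shape 2** — `<circle>` circle, stroke `#000000` → engrave (S206, F3396). Machine vertices: (180.75,54.12) → (168.06,84.77) → (137.41,97.46) → (106.76,84.77) → (94.07,54.12) → (106.76,23.47) → (137.41,10.78) → (168.06,23.47) → (180.75,54.12). Closed: final G1 returns to the first vertex.

G21
G90
G00 X83.77 Y130.24
M3 S676
G1 X139.42 Y130.24 F733
G1 X139.42 Y102.71
G1 X83.77 Y102.71
G1 X83.77 Y130.24
M5
G00 X180.75 Y54.12
M3 S206
G1 X168.06 Y84.77 F3396
G1 X137.41 Y97.46
G1 X106.76 Y84.77
G1 X94.07 Y54.12
G1 X106.76 Y23.47
G1 X137.41 Y10.78
G1 X168.06 Y23.47
G1 X180.75 Y54.12
M5
G00 X0.00 Y0.00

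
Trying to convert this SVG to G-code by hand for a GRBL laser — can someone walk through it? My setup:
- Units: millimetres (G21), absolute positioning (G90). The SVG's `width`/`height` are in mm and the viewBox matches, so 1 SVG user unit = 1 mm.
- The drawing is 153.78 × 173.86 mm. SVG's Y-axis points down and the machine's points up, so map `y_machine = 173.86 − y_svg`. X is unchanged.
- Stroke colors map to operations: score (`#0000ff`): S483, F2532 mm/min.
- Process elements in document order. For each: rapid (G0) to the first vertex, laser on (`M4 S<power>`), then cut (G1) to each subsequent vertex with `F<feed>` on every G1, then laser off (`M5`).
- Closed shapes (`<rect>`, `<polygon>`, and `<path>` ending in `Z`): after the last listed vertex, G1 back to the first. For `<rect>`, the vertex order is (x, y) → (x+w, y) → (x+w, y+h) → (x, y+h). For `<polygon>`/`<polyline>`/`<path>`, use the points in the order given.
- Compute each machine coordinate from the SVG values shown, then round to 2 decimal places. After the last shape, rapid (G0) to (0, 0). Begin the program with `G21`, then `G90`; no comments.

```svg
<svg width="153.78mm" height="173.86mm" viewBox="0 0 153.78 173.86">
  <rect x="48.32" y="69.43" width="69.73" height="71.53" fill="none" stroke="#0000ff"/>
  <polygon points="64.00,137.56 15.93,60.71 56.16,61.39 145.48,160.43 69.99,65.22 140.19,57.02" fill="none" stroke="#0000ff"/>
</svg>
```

G21
G90
G0 X48.32 Y104.43
M4 S483
G1 X118.05 Y104.43 F2532
G1 X118.05 Y32.90 F2532
G1 X48.32 Y32.90 F2532
G1 X48.32 Y104.43 F2532
M5
G0 X64.00 Y36.30
M4 S483
G1 X15.93 Y113.15 F2532
G1 X56.16 Y112.47 F2532
G1 X145.48 Y13.43 F2532
G1 X69.99 Y108.64 F2532
G1 X140.19 Y116.84 F2532
G1 X64.00 Y36.30 F2532
M5
G0 X0.00 Y0.00

1 u = 1 mm; y_m = 173.86 − y.

[1] `<rect>` rectangle, #0000ff→score S483 F2532: (48.32,104.43) → (118.05,104.43) → (118.05,32.90) → (48.32,32.90) → (48.32,104.43) (closed)

[2] `<polygon>` closed polygon, #0000ff→score S483 F2532: (64.00,36.30) → (15.93,113.15) → (56.16,112.47) → (145.48,13.43) → (69.99,108.64) → (140.19,116.84) → (64.00,36.30) (closed)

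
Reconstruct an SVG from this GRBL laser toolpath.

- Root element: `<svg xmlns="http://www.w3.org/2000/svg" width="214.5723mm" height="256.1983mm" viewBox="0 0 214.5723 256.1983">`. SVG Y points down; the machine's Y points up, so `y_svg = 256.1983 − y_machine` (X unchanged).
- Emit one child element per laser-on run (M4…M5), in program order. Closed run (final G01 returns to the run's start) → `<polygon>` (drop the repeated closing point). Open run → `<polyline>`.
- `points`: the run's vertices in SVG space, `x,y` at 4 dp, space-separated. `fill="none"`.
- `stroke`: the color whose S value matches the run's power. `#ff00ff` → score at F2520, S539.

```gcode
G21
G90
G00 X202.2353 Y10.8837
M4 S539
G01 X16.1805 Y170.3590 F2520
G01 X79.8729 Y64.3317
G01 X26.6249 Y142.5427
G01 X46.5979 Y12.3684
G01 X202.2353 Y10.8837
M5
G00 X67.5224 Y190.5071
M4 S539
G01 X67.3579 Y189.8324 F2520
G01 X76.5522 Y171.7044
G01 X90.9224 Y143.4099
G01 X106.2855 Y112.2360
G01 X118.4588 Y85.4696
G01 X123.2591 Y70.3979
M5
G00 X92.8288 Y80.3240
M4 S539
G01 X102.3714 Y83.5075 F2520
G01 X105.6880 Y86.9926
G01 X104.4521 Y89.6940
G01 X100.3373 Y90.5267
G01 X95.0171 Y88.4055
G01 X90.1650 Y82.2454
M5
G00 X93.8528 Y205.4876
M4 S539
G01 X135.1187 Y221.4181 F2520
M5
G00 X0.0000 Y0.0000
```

Each laser-on run becomes one SVG element. Flip Y back into SVG space with y_svg = 256.1983 − y_machine. Every run uses S539, so all elements get stroke `#ff00ff` (score).

Run 1: The run returns to its start, so emit a `<polygon>` with points (Y-flipped): 202.2353,245.3146 16.1805,85.8393 79.8729,191.8666 26.6249,113.6556 46.5979,243.8299.

Run 2: The run is open, so emit a `<polyline>` with points (Y-flipped): 67.5224,65.6912 67.3579,66.3659 76.5522,84.4939 90.9224,112.7884 106.2855,143.9623 118.4588,170.7287 123.2591,185.8004.

Run 3: The run is open, so emit a `<polyline>` with points (Y-flipped): 92.8288,175.8743 102.3714,172.6908 105.6880,169.2057 104.4521,166.5043 100.3373,165.6716 95.0171,167.7928 90.1650,173.9529.

Run 4: The run is open, so emit a `<polyline>` with points (Y-flipped): 93.8528,50.7107 135.1187,34.7802.

<svg xmlns="http://www.w3.org/2000/svg" width="214.5723mm" height="256.1983mm" viewBox="0 0 214.5723 256.1983">
  <polygon points="202.2353,245.3146 16.1805,85.8393 79.8729,191.8666 26.6249,113.6556 46.5979,243.8299" fill="none" stroke="#ff00ff"/>
  <polyline points="67.5224,65.6912 67.3579,66.3659 76.5522,84.4939 90.9224,112.7884 106.2855,143.9623 118.4588,170.7287 123.2591,185.8004" fill="none" stroke="#ff00ff"/>
  <polyline points="92.8288,175.8743 102.3714,172.6908 105.6880,169.2057 104.4521,166.5043 100.3373,165.6716 95.0171,167.7928 90.1650,173.9529" fill="none" stroke="#ff00ff"/>
  <polyline points="93.8528,50.7107 135.1187,34.7802" fill="none" stroke="#ff00ff"/>
</svg>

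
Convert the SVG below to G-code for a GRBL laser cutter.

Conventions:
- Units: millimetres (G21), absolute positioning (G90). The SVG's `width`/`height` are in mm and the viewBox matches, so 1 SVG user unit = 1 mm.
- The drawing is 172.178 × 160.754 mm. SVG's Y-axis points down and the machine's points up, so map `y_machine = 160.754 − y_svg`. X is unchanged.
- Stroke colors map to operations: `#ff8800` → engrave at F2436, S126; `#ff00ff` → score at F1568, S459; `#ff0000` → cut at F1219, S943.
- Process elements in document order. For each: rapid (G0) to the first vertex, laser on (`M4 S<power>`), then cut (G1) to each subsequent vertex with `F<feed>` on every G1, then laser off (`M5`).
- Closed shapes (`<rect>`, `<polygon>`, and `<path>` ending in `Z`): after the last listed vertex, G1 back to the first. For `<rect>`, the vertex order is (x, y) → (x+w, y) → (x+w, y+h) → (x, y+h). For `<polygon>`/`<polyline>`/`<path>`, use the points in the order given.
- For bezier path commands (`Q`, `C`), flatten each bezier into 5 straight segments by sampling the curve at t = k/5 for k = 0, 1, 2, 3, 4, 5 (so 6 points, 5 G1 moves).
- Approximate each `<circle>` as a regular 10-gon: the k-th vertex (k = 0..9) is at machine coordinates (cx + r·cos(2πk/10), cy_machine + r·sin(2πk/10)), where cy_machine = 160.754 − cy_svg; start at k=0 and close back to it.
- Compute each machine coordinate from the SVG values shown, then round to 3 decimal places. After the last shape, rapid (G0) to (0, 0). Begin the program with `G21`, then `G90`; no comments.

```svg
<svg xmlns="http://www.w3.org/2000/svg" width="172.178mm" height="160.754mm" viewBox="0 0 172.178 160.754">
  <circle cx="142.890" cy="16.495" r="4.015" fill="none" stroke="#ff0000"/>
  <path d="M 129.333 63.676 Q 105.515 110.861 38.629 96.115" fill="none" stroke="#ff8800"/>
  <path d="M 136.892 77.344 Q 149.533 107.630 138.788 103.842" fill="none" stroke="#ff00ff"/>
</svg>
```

viewBox `0 0 172.178 160.754` with mm width/height → 1 unit = 1 mm. Flip: y_m = 160.754 − y_svg.

**Shape 1** — `<circle>` circle, stroke `#ff0000` → cut (S943, F1219). Machine vertices: (146.905,144.259) → (146.138,146.619) → (144.131,148.077) → (141.649,148.077) → (139.642,146.619) → (138.875,144.259) → (139.642,141.899) → (141.649,140.441) → (144.131,140.441) → (146.138,141.899) → (146.905,144.259). Closed: final G1 returns to the first vertex.

**Shape 2** — `<path>` quadratic bezier, stroke `#ff8800` → engrave (S126, F2436). Control points (SVG): P0=(129.333,63.676), P1=(105.515,110.861), P2=(38.629,96.115); sampled at t=k/5. Machine vertices: (129.333,97.078) → (118.083,80.681) → (103.388,69.239) → (85.247,62.751) → (63.661,61.218) → (38.629,64.639). Open path.

**Shape 3** — `<path>` quadratic bezier, stroke `#ff00ff` → score (S459, F1568). Control points (SVG): P0=(136.892,77.344), P1=(149.533,107.630), P2=(138.788,103.842); sampled at t=k/5. Machine vertices: (136.892,83.410) → (141.013,72.659) → (143.263,64.633) → (143.642,59.333) → (142.151,56.760) → (138.788,56.912). Open path.

G21
G90
G0 X146.905 Y144.259
M4 S943
G1 X146.138 Y146.619 F1219
G1 X144.131 Y148.077 F1219
G1 X141.649 Y148.077 F1219
G1 X139.642 Y146.619 F1219
G1 X138.875 Y144.259 F1219
G1 X139.642 Y141.899 F1219
G1 X141.649 Y140.441 F1219
G1 X144.131 Y140.441 F1219
G1 X146.138 Y141.899 F1219
G1 X146.905 Y144.259 F1219
M5
G0 X129.333 Y97.078
M4 S126
G1 X118.083 Y80.681 F2436
G1 X103.388 Y69.239 F2436
G1 X85.247 Y62.751 F2436
G1 X63.661 Y61.218 F2436
G1 X38.629 Y64.639 F2436
M5
G0 X136.892 Y83.410
M4 S459
G1 X141.013 Y72.659 F1568
G1 X143.263 Y64.633 F1568
G1 X143.642 Y59.333 F1568
G1 X142.151 Y56.760 F1568
G1 X138.788 Y56.912 F1568
M5
G0 X0.000 Y0.000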